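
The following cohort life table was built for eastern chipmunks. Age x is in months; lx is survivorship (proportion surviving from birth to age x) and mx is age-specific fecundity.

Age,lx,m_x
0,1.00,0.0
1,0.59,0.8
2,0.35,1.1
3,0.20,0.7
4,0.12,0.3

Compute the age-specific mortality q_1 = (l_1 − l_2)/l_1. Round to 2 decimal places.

q_1 = (l_1 − l_2) / l_1 = (0.59 − 0.35) / 0.59
     = 0.24 / 0.59 = 0.40678… → 0.41

0.41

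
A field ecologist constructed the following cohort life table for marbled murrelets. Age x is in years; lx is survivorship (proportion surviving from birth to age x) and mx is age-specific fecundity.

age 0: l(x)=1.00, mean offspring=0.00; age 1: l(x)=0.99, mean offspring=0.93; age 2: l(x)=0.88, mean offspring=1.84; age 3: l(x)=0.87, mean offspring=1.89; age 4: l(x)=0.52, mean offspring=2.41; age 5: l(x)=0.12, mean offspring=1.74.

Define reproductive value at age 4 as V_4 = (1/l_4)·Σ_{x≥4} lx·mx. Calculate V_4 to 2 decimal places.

lx·mx for x ≥ 4: 1.2532, 0.2088 → sum = 1.462
V_4 = 1.462 / l_4 = 1.462 / 0.52 = 2.811538… → 2.81

2.81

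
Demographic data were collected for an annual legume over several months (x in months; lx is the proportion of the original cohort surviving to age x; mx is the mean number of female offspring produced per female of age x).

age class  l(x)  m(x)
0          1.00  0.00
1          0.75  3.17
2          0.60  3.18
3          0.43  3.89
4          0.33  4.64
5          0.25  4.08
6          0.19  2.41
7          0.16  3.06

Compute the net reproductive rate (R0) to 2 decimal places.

9.46

lx·mx by age: 0, 2.3775, 1.908, 1.6727, 1.5312, 1.02, 0.4579, 0.4896
R0 = Σ lx·mx = 9.4569 → 9.46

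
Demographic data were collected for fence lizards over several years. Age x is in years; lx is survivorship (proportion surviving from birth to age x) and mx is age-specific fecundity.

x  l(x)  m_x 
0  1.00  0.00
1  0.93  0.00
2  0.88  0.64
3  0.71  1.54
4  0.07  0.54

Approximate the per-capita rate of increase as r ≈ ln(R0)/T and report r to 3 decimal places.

R0 = Σ lx·mx = 0 + 0 + 0.5632 + 1.0934 + 0.0378 = 1.6944
Σ x·lx·mx = 4.5578; T = 4.5578/1.6944 = 2.68992…
r ≈ ln(R0)/T = ln(1.6944)/2.68992… = 0.19604… → 0.196

0.196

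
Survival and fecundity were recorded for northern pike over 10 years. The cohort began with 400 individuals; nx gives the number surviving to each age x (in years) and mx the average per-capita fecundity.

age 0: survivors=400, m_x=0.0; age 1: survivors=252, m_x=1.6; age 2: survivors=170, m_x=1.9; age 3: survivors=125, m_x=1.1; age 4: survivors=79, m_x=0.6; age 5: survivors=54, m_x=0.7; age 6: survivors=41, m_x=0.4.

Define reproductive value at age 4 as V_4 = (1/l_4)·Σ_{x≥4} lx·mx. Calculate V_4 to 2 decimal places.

lx = nx/n0 = nx/400: 1, 0.63, 0.425, 0.3125, 0.1975, 0.135, 0.1025
lx·mx for x ≥ 4: 0.1185, 0.0945, 0.041 → sum = 0.254
V_4 = 0.254 / l_4 = 0.254 / 0.1975 = 1.286076… → 1.29

1.29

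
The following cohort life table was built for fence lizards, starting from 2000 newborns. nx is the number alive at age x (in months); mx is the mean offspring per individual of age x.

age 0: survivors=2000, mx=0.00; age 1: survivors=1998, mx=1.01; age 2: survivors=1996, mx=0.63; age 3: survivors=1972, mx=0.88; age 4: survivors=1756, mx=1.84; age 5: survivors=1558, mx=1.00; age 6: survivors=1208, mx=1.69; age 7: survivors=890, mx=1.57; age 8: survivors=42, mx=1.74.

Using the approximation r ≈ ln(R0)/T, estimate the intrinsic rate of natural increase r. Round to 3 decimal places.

lx = nx/n0 = nx/2000: 1, 0.999, 0.998, 0.986, 0.878, 0.779, 0.604, 0.445, 0.021
R0 = Σ lx·mx = 0 + 1.00899 + 0.62874 + 0.86768 + 1.61552 + 0.779 + 1.02076 + 0.69865 + 0.03654 = 6.65588
Σ x·lx·mx = 26.53402; T = 26.53402/6.65588 = 3.98655…
r ≈ ln(R0)/T = ln(6.65588)/3.98655… = 0.47547… → 0.475

0.475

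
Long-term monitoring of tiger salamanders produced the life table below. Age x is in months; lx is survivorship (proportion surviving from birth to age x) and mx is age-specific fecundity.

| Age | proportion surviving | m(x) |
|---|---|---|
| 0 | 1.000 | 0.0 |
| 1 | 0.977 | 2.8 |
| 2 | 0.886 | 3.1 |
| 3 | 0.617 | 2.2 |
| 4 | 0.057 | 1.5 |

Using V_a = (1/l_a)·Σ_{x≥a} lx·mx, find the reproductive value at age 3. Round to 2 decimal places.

2.34

lx·mx for x ≥ 3: 1.3574, 0.0855 → sum = 1.4429
V_3 = 1.4429 / l_3 = 1.4429 / 0.617 = 2.338574… → 2.34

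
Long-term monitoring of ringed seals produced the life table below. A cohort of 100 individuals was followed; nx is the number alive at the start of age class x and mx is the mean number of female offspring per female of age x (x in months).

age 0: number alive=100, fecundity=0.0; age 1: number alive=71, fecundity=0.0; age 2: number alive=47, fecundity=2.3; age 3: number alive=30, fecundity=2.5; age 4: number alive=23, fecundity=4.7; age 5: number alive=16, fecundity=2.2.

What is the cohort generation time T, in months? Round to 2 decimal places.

lx = nx/n0 = nx/100: 1, 0.71, 0.47, 0.3, 0.23, 0.16
lx·mx: 0, 0, 1.081, 0.75, 1.081, 0.352 → R0 = 3.264
x·lx·mx: 0, 0, 2.162, 2.25, 4.324, 1.76 → Σ = 10.496
T = 10.496 / 3.264 = 3.215686… → 3.22

3.22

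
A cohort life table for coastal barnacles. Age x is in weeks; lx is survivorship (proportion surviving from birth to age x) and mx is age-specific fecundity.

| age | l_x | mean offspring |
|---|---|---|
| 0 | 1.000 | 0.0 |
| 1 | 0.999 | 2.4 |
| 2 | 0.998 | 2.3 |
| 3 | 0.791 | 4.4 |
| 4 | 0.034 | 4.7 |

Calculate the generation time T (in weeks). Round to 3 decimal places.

lx·mx: 0, 2.3976, 2.2954, 3.4804, 0.1598 → R0 = 8.3332
x·lx·mx: 0, 2.3976, 4.5908, 10.4412, 0.6392 → Σ = 18.0688
T = 18.0688 / 8.3332 = 2.168291… → 2.168

2.168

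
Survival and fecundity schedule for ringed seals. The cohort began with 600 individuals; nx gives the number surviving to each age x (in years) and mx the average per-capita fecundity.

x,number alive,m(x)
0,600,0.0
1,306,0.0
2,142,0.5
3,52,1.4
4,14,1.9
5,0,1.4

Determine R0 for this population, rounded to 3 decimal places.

0.284

lx = nx/n0 = nx/600: 1, 0.51, 0.23667…, 0.08667…, 0.02333…, 0
lx·mx by age: 0, 0, 0.118333…, 0.121333…, 0.044333…, 0
R0 = Σ lx·mx = 0.284… → 0.284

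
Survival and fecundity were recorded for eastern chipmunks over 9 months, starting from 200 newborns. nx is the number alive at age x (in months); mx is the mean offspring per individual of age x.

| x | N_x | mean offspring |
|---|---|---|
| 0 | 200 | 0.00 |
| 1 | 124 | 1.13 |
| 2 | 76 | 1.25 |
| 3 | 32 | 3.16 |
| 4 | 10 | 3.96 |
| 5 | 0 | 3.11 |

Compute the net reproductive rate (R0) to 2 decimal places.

1.88

lx = nx/n0 = nx/200: 1, 0.62, 0.38, 0.16, 0.05, 0
lx·mx by age: 0, 0.7006, 0.475, 0.5056, 0.198, 0
R0 = Σ lx·mx = 1.8792 → 1.88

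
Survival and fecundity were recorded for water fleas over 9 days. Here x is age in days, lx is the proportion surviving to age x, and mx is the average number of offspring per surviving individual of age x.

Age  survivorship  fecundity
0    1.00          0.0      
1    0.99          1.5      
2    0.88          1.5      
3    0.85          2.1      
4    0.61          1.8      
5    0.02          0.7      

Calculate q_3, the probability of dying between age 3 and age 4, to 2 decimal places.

q_3 = (l_3 − l_4) / l_3 = (0.85 − 0.61) / 0.85
     = 0.24 / 0.85 = 0.282353… → 0.28

0.28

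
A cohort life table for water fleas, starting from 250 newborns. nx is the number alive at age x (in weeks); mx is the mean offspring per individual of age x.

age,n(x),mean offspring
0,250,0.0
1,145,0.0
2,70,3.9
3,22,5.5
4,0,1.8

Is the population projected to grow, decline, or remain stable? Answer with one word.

growing

lx = nx/n0 = nx/250: 1, 0.58, 0.28, 0.088, 0
R0 = Σ lx·mx = 0 + 0 + 1.092 + 0.484 + 0 = 1.576
R0 > 1, so the population is growing.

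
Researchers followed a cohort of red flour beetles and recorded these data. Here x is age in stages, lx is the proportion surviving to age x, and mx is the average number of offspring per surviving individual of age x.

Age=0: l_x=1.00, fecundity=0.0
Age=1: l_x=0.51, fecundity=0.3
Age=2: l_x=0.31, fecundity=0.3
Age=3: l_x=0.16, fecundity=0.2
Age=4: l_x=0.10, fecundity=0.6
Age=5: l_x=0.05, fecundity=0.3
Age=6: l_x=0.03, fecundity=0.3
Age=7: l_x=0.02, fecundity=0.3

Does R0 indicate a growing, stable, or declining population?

R0 = Σ lx·mx = 0 + 0.153 + 0.093 + 0.032 + 0.06 + 0.015 + 0.009 + 0.006 = 0.368
R0 < 1, so the population is declining.

declining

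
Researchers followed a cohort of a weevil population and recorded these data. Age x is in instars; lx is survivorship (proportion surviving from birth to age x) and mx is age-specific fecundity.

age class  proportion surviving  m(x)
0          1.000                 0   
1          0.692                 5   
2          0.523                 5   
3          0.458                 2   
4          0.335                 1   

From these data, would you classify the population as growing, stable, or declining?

R0 = Σ lx·mx = 0 + 3.46 + 2.615 + 0.916 + 0.335 = 7.326
R0 > 1, so the population is growing.

growing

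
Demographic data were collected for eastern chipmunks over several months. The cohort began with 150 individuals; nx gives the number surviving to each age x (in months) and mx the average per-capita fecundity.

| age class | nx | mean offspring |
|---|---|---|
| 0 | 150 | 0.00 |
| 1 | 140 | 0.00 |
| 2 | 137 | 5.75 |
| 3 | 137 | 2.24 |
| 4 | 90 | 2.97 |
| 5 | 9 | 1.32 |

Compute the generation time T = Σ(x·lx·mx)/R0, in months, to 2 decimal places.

lx = nx/n0 = nx/150: 1, 0.93333…, 0.91333…, 0.91333…, 0.6, 0.06
lx·mx: 0, 0, 5.251667…, 2.045867…, 1.782, 0.0792 → R0 = 9.158733…
x·lx·mx: 0, 0, 10.503333…, 6.1376…, 7.128, 0.396 → Σ = 24.164933…
T = 24.164933… / 9.158733… = 2.638458… → 2.64

2.64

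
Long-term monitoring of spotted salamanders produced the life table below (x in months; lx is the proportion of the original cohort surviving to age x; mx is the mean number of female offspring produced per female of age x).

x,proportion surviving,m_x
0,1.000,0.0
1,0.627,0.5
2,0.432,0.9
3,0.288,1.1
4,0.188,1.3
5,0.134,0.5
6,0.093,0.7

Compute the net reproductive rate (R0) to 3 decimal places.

lx·mx by age: 0, 0.3135, 0.3888, 0.3168, 0.2444, 0.067, 0.0651
R0 = Σ lx·mx = 1.3956 → 1.396

1.396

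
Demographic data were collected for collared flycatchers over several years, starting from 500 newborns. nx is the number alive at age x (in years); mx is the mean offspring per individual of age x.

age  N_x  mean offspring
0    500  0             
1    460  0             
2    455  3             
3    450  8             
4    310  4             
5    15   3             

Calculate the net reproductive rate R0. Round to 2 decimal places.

12.50

lx = nx/n0 = nx/500: 1, 0.92, 0.91, 0.9, 0.62, 0.03
lx·mx by age: 0, 0, 2.73, 7.2, 2.48, 0.09
R0 = Σ lx·mx = 12.5 → 12.50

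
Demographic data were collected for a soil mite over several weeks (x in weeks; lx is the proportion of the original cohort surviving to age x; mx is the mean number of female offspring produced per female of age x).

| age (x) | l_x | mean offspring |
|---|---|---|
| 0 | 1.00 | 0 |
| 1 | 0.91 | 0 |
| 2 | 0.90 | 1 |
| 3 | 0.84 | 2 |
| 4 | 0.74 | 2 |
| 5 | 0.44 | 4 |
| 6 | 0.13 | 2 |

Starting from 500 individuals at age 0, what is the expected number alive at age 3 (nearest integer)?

420

Expected survivors = N0 · l_3 = 500 × 0.84 = 420 → 420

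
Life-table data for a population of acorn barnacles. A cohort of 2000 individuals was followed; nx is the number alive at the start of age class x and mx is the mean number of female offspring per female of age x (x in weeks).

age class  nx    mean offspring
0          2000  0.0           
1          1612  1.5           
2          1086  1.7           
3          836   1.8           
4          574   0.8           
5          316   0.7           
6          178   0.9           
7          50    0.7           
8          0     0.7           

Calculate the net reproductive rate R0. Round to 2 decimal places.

lx = nx/n0 = nx/2000: 1, 0.806, 0.543, 0.418, 0.287, 0.158, 0.089, 0.025, 0
lx·mx by age: 0, 1.209, 0.9231, 0.7524, 0.2296, 0.1106, 0.0801, 0.0175, 0
R0 = Σ lx·mx = 3.3223 → 3.32

3.32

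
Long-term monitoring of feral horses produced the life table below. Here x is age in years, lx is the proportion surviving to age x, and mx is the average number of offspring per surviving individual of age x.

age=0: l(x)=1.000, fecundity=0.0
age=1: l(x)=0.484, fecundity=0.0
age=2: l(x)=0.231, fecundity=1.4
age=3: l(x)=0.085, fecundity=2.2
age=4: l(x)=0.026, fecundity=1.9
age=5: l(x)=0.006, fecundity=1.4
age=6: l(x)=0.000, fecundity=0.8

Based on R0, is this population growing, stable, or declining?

declining

R0 = Σ lx·mx = 0 + 0 + 0.3234 + 0.187 + 0.0494 + 0.0084 + 0 = 0.5682
R0 < 1, so the population is declining.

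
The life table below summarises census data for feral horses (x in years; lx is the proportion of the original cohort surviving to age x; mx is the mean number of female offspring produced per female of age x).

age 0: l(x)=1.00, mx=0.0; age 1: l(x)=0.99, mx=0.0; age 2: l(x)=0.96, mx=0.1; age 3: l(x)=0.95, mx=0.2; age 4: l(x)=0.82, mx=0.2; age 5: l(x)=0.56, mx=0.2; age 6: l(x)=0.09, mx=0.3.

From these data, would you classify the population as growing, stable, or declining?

R0 = Σ lx·mx = 0 + 0 + 0.096 + 0.19 + 0.164 + 0.112 + 0.027 = 0.589
R0 < 1, so the population is declining.

declining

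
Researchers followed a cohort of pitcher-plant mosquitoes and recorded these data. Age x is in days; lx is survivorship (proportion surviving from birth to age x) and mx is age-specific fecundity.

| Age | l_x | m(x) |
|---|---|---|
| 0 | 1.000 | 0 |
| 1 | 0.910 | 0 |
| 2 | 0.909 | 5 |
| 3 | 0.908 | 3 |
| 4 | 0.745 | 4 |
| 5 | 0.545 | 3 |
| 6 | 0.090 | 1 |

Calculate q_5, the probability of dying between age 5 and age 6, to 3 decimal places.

q_5 = (l_5 − l_6) / l_5 = (0.545 − 0.09) / 0.545
     = 0.455 / 0.545 = 0.834862… → 0.835

0.835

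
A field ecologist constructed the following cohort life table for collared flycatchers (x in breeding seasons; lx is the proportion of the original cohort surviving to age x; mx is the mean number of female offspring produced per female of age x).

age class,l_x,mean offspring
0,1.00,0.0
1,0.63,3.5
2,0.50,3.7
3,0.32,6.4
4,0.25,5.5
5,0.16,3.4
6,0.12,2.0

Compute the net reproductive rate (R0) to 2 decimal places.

8.26

lx·mx by age: 0, 2.205, 1.85, 2.048, 1.375, 0.544, 0.24
R0 = Σ lx·mx = 8.262 → 8.26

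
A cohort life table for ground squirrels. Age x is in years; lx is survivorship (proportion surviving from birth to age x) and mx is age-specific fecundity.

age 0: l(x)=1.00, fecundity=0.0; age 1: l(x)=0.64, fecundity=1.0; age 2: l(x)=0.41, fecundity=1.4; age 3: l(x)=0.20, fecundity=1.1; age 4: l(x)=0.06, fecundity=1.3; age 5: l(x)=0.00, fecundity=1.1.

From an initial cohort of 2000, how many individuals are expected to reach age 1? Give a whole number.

1280

Expected survivors = N0 · l_1 = 2000 × 0.64 = 1280 → 1280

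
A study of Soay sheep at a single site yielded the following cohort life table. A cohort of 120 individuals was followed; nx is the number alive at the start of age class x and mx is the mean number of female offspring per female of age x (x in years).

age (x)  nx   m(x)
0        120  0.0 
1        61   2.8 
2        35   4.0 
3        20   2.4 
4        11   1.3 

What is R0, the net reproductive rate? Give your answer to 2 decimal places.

lx = nx/n0 = nx/120: 1, 0.50833…, 0.29167…, 0.16667…, 0.09167…
lx·mx by age: 0, 1.423333…, 1.166667…, 0.4…, 0.119167…
R0 = Σ lx·mx = 3.109167… → 3.11

3.11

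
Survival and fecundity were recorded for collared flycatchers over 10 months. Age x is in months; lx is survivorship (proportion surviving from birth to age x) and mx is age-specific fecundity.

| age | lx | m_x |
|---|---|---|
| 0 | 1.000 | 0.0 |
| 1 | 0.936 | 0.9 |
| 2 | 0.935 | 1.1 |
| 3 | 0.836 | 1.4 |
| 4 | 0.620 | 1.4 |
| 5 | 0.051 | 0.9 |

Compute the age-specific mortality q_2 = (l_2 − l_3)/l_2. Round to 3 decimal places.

0.106

q_2 = (l_2 − l_3) / l_2 = (0.935 − 0.836) / 0.935
     = 0.099 / 0.935 = 0.105882… → 0.106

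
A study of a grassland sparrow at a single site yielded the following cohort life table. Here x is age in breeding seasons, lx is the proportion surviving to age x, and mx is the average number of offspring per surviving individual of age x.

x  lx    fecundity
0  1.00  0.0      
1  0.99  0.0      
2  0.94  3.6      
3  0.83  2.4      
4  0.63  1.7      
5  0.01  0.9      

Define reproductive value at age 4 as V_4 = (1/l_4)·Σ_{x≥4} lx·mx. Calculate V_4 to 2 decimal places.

1.71

lx·mx for x ≥ 4: 1.071, 0.009 → sum = 1.08
V_4 = 1.08 / l_4 = 1.08 / 0.63 = 1.714286… → 1.71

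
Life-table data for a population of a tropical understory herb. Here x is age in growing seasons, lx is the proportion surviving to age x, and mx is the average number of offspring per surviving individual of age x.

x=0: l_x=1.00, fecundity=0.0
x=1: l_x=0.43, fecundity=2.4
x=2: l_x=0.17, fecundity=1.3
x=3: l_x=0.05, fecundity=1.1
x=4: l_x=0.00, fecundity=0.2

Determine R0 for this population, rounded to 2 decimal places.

lx·mx by age: 0, 1.032, 0.221, 0.055, 0
R0 = Σ lx·mx = 1.308 → 1.31

1.31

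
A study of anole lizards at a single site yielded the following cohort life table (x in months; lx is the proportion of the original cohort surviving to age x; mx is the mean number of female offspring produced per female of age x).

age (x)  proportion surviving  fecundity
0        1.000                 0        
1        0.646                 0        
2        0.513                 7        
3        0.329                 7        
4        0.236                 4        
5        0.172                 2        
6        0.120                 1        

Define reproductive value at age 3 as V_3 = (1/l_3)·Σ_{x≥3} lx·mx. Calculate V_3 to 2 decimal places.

lx·mx for x ≥ 3: 2.303, 0.944, 0.344, 0.12 → sum = 3.711
V_3 = 3.711 / l_3 = 3.711 / 0.329 = 11.279635… → 11.28

11.28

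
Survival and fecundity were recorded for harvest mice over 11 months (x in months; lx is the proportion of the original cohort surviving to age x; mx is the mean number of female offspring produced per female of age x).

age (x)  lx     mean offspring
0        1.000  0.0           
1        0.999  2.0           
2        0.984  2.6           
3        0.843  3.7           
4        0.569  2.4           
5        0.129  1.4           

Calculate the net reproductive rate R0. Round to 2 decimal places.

lx·mx by age: 0, 1.998, 2.5584, 3.1191, 1.3656, 0.1806
R0 = Σ lx·mx = 9.2217 → 9.22

9.22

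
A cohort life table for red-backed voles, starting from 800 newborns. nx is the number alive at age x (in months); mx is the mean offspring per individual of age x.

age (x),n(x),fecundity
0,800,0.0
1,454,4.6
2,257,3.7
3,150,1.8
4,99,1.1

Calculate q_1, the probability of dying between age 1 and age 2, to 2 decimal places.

0.43

lx = nx/n0 = nx/800: 1, 0.5675, 0.32125, 0.1875, 0.12375
q_1 = (l_1 − l_2) / l_1 = (0.5675 − 0.32125) / 0.5675
     = 0.24625 / 0.5675 = 0.433921… → 0.43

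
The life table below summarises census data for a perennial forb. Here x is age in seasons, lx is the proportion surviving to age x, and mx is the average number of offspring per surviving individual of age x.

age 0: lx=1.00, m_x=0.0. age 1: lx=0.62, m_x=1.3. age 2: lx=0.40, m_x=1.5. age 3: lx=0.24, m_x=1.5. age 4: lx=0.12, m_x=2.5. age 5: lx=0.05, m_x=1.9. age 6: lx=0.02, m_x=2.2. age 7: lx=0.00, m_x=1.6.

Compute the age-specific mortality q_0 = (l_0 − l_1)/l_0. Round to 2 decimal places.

0.38

q_0 = (l_0 − l_1) / l_0 = (1 − 0.62) / 1
     = 0.38 / 1 = 0.38 → 0.38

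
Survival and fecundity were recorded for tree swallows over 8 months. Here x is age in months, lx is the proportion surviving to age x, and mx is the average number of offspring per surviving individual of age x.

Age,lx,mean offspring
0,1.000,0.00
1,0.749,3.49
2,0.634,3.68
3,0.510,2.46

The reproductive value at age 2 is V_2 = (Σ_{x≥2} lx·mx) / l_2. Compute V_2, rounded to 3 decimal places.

5.659

lx·mx for x ≥ 2: 2.33312, 1.2546 → sum = 3.58772
V_2 = 3.58772 / l_2 = 3.58772 / 0.634 = 5.658864… → 5.659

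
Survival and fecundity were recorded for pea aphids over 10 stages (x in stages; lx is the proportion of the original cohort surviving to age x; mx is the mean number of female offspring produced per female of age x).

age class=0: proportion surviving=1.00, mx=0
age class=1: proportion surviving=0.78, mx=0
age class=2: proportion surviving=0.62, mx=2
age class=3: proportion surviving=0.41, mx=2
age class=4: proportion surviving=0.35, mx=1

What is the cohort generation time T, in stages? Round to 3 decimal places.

lx·mx: 0, 0, 1.24, 0.82, 0.35 → R0 = 2.41
x·lx·mx: 0, 0, 2.48, 2.46, 1.4 → Σ = 6.34
T = 6.34 / 2.41 = 2.630705… → 2.631

2.631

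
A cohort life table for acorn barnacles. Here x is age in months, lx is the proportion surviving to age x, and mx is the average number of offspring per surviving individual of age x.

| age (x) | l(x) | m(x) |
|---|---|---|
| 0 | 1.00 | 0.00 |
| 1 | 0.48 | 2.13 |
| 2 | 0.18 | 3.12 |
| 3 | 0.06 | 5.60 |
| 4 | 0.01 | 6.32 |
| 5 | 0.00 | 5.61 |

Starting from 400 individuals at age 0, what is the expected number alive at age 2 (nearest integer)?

Expected survivors = N0 · l_2 = 400 × 0.18 = 72 → 72

72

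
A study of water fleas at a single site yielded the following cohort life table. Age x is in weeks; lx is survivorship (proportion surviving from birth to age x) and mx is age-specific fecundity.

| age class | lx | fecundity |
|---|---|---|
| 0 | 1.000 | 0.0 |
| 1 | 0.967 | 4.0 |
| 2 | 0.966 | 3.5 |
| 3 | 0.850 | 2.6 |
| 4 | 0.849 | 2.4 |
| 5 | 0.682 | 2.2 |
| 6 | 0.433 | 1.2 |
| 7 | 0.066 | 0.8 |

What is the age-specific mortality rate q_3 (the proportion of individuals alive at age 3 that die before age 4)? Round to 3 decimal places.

0.001

q_3 = (l_3 − l_4) / l_3 = (0.85 − 0.849) / 0.85
     = 0.001 / 0.85 = 0.001176… → 0.001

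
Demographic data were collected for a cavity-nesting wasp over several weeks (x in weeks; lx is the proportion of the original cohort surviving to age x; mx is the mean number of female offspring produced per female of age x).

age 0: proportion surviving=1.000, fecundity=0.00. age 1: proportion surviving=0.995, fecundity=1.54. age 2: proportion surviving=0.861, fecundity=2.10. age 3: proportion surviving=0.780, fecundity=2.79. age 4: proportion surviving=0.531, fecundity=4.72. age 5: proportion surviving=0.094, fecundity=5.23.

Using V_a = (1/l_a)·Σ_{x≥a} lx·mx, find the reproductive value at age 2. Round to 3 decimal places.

lx·mx for x ≥ 2: 1.8081, 2.1762, 2.50632, 0.49162 → sum = 6.98224
V_2 = 6.98224 / l_2 = 6.98224 / 0.861 = 8.109454… → 8.109

8.109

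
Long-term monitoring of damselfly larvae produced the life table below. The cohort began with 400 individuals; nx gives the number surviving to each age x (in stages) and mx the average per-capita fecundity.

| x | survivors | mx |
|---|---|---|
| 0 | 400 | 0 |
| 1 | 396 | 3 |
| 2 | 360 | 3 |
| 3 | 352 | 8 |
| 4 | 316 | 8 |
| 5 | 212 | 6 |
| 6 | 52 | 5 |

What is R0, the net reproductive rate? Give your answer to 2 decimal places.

22.86

lx = nx/n0 = nx/400: 1, 0.99, 0.9, 0.88, 0.79, 0.53, 0.13
lx·mx by age: 0, 2.97, 2.7, 7.04, 6.32, 3.18, 0.65
R0 = Σ lx·mx = 22.86 → 22.86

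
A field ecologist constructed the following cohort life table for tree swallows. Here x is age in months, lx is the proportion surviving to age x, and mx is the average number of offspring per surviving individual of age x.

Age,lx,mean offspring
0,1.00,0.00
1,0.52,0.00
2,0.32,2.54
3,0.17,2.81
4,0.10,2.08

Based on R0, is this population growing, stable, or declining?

growing

R0 = Σ lx·mx = 0 + 0 + 0.8128 + 0.4777 + 0.208 = 1.4985
R0 > 1, so the population is growing.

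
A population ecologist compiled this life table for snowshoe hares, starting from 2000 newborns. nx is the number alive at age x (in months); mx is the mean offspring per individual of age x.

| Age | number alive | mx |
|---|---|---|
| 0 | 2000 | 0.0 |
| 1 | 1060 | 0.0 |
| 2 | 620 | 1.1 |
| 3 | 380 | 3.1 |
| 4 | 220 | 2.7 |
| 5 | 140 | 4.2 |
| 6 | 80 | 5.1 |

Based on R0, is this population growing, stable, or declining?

growing

lx = nx/n0 = nx/2000: 1, 0.53, 0.31, 0.19, 0.11, 0.07, 0.04
R0 = Σ lx·mx = 0 + 0 + 0.341 + 0.589 + 0.297 + 0.294 + 0.204 = 1.725
R0 > 1, so the population is growing.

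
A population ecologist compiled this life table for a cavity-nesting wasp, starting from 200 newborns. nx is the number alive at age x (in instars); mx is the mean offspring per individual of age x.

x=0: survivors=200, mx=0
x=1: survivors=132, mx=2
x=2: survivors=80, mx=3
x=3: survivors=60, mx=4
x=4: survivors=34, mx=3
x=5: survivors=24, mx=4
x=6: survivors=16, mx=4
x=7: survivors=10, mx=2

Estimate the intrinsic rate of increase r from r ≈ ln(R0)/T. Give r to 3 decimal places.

0.583

lx = nx/n0 = nx/200: 1, 0.66, 0.4, 0.3, 0.17, 0.12, 0.08, 0.05
R0 = Σ lx·mx = 0 + 1.32 + 1.2 + 1.2 + 0.51 + 0.48 + 0.32 + 0.1 = 5.13
Σ x·lx·mx = 14.38; T = 14.38/5.13 = 2.80312…
r ≈ ln(R0)/T = ln(5.13)/2.80312… = 0.58332… → 0.583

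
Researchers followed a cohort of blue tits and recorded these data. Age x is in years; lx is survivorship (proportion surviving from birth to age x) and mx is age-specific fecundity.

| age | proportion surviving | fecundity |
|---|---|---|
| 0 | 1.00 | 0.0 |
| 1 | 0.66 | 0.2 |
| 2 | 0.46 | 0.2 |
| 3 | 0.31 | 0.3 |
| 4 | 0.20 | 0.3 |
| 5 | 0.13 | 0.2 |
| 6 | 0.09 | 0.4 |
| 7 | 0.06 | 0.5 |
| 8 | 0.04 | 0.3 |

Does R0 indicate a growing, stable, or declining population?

R0 = Σ lx·mx = 0 + 0.132 + 0.092 + 0.093 + 0.06 + 0.026 + 0.036 + 0.03 + 0.012 = 0.481
R0 < 1, so the population is declining.

declining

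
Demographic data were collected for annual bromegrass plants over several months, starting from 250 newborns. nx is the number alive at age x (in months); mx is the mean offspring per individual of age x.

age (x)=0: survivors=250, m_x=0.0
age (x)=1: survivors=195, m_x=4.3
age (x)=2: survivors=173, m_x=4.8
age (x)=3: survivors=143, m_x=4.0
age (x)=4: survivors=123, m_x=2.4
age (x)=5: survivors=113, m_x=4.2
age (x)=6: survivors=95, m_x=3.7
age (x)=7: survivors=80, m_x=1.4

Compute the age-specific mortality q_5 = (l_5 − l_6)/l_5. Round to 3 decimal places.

lx = nx/n0 = nx/250: 1, 0.78, 0.692, 0.572, 0.492, 0.452, 0.38, 0.32
q_5 = (l_5 − l_6) / l_5 = (0.452 − 0.38) / 0.452
     = 0.072 / 0.452 = 0.159292… → 0.159

0.159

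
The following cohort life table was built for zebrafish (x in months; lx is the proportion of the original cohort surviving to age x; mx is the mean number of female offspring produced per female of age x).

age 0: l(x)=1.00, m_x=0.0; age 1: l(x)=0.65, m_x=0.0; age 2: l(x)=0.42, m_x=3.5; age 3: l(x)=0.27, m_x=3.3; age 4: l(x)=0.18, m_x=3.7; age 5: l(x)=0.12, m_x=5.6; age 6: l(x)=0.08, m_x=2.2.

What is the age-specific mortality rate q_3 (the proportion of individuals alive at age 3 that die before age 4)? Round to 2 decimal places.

q_3 = (l_3 − l_4) / l_3 = (0.27 − 0.18) / 0.27
     = 0.09 / 0.27 = 0.333333… → 0.33

0.33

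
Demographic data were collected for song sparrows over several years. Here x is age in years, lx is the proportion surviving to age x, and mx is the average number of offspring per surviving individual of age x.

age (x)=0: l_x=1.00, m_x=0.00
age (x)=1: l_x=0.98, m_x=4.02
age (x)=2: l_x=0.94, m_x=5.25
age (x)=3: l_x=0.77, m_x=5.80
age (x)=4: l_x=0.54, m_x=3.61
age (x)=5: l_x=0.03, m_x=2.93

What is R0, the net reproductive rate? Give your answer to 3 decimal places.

lx·mx by age: 0, 3.9396, 4.935, 4.466, 1.9494, 0.0879
R0 = Σ lx·mx = 15.3779 → 15.378

15.378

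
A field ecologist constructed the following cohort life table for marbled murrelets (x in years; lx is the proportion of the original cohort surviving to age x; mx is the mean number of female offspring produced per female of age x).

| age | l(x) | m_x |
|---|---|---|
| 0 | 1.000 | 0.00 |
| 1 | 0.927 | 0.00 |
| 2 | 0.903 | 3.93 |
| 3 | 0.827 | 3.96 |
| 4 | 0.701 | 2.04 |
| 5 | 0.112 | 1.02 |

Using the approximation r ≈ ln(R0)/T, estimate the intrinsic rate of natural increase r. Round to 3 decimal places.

0.766

R0 = Σ lx·mx = 0 + 0 + 3.54879 + 3.27492 + 1.43004 + 0.11424 = 8.36799
Σ x·lx·mx = 23.2137; T = 23.2137/8.36799 = 2.77411…
r ≈ ln(R0)/T = ln(8.36799)/2.77411… = 0.7658… → 0.766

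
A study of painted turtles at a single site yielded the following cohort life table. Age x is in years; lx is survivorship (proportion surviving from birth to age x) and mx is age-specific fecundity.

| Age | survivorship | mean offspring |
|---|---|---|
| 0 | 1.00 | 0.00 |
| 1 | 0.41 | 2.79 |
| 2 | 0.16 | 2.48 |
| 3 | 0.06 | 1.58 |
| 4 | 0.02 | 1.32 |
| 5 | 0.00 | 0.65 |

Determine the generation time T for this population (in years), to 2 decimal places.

1.40

lx·mx: 0, 1.1439, 0.3968, 0.0948, 0.0264, 0 → R0 = 1.6619
x·lx·mx: 0, 1.1439, 0.7936, 0.2844, 0.1056, 0 → Σ = 2.3275
T = 2.3275 / 1.6619 = 1.400505… → 1.40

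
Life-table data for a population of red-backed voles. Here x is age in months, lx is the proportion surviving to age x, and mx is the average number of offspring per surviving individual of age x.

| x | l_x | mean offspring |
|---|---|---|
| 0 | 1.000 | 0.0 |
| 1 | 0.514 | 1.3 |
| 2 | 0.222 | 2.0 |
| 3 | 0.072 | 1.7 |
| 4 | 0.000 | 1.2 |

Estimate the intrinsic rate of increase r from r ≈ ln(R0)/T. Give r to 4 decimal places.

R0 = Σ lx·mx = 0 + 0.6682 + 0.444 + 0.1224 + 0 = 1.2346
Σ x·lx·mx = 1.9234; T = 1.9234/1.2346 = 1.55791…
r ≈ ln(R0)/T = ln(1.2346)/1.55791… = 0.135275… → 0.1353

0.1353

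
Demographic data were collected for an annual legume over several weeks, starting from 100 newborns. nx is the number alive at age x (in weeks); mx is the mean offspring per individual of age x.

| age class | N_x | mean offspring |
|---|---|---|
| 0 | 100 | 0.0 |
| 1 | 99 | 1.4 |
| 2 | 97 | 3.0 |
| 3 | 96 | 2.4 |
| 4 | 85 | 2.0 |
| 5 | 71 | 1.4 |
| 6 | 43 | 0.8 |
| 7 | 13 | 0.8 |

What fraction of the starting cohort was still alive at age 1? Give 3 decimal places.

l_1 = n_1/n_0 = 99/100 = 0.99 → 0.990

0.990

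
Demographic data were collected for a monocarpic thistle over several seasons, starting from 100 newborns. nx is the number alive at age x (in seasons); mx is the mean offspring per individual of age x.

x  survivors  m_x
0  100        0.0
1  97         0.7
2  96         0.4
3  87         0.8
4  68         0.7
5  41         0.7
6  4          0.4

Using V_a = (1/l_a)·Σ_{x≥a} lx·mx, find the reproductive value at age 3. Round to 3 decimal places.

1.695

lx = nx/n0 = nx/100: 1, 0.97, 0.96, 0.87, 0.68, 0.41, 0.04
lx·mx for x ≥ 3: 0.696, 0.476, 0.287, 0.016 → sum = 1.475
V_3 = 1.475 / l_3 = 1.475 / 0.87 = 1.695402… → 1.695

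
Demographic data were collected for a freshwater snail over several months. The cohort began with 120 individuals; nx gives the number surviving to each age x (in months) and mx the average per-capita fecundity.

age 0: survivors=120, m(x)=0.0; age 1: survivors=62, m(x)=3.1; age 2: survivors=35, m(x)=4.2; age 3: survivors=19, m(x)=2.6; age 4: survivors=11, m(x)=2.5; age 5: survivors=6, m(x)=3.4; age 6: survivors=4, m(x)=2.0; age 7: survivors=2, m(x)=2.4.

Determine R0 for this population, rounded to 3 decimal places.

3.744

lx = nx/n0 = nx/120: 1, 0.51667…, 0.29167…, 0.15833…, 0.09167…, 0.05, 0.03333…, 0.01667…
lx·mx by age: 0, 1.601667…, 1.225…, 0.411667…, 0.229167…, 0.17, 0.066667…, 0.04…
R0 = Σ lx·mx = 3.744167… → 3.744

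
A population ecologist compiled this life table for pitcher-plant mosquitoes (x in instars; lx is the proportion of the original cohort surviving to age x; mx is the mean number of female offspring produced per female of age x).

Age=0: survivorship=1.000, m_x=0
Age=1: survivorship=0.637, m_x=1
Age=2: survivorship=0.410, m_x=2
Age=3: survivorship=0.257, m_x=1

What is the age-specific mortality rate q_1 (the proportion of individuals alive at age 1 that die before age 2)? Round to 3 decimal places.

0.356

q_1 = (l_1 − l_2) / l_1 = (0.637 − 0.41) / 0.637
     = 0.227 / 0.637 = 0.356358… → 0.356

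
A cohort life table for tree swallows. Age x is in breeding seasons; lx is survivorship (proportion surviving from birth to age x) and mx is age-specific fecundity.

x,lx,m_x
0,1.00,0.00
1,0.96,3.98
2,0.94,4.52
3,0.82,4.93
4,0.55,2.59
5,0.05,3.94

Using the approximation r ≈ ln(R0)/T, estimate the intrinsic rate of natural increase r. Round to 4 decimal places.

R0 = Σ lx·mx = 0 + 3.8208 + 4.2488 + 4.0426 + 1.4245 + 0.197 = 13.7337
Σ x·lx·mx = 31.1292; T = 31.1292/13.7337 = 2.26663…
r ≈ ln(R0)/T = ln(13.7337)/2.26663… = 1.155837… → 1.1558

1.1558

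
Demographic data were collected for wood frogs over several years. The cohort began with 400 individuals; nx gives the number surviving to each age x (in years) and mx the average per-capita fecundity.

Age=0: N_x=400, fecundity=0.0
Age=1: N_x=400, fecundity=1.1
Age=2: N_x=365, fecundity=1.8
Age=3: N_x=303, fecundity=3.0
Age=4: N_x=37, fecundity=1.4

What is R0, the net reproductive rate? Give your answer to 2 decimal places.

lx = nx/n0 = nx/400: 1, 1, 0.9125, 0.7575, 0.0925
lx·mx by age: 0, 1.1, 1.6425, 2.2725, 0.1295
R0 = Σ lx·mx = 5.1445 → 5.14

5.14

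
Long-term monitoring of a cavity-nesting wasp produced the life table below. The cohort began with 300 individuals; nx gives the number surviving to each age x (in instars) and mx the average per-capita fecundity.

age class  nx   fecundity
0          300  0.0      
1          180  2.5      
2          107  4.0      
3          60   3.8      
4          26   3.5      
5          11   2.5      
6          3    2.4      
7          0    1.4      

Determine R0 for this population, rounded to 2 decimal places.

4.11

lx = nx/n0 = nx/300: 1, 0.6, 0.35667…, 0.2, 0.08667…, 0.03667…, 0.01, 0
lx·mx by age: 0, 1.5, 1.426667…, 0.76, 0.303333…, 0.091667…, 0.024, 0
R0 = Σ lx·mx = 4.105667… → 4.11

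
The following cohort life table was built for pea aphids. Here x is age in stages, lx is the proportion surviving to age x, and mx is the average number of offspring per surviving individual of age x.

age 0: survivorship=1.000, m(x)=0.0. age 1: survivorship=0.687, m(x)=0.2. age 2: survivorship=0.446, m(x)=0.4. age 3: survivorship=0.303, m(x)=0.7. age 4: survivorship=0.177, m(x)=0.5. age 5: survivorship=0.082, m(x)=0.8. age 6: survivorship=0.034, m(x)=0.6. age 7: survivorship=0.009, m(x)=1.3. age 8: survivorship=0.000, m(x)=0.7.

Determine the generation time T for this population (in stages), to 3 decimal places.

2.824

lx·mx: 0, 0.1374, 0.1784, 0.2121, 0.0885, 0.0656, 0.0204, 0.0117, 0 → R0 = 0.7141
x·lx·mx: 0, 0.1374, 0.3568, 0.6363, 0.354, 0.328, 0.1224, 0.0819, 0 → Σ = 2.0168
T = 2.0168 / 0.7141 = 2.824254… → 2.824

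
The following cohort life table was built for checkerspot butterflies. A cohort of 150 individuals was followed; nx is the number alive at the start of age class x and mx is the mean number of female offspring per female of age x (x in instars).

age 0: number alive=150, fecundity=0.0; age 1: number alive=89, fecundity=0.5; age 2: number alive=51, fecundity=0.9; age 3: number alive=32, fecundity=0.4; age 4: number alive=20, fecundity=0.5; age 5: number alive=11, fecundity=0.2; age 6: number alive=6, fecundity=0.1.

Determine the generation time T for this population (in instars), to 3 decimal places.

1.977

lx = nx/n0 = nx/150: 1, 0.59333…, 0.34, 0.21333…, 0.13333…, 0.07333…, 0.04
lx·mx: 0, 0.296667…, 0.306, 0.085333…, 0.066667…, 0.014667…, 0.004 → R0 = 0.773333…
x·lx·mx: 0, 0.296667…, 0.612, 0.256…, 0.266667…, 0.073333…, 0.024 → Σ = 1.528667…
T = 1.528667… / 0.773333… = 1.976724… → 1.977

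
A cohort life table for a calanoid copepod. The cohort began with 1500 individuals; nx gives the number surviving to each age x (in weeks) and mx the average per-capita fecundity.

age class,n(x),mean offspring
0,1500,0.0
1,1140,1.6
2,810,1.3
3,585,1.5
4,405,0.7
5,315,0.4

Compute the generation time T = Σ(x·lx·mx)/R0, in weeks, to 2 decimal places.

lx = nx/n0 = nx/1500: 1, 0.76, 0.54, 0.39, 0.27, 0.21
lx·mx: 0, 1.216, 0.702, 0.585, 0.189, 0.084 → R0 = 2.776
x·lx·mx: 0, 1.216, 1.404, 1.755, 0.756, 0.42 → Σ = 5.551
T = 5.551 / 2.776 = 1.99964… → 2.00

2.00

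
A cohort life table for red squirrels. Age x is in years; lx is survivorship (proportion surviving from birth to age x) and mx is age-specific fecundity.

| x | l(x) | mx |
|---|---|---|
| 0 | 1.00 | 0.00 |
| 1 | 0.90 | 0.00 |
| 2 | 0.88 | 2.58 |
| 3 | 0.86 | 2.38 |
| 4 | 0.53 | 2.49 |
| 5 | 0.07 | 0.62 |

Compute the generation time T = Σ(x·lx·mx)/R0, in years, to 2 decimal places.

2.85

lx·mx: 0, 0, 2.2704, 2.0468, 1.3197, 0.0434 → R0 = 5.6803
x·lx·mx: 0, 0, 4.5408, 6.1404, 5.2788, 0.217 → Σ = 16.177
T = 16.177 / 5.6803 = 2.847913… → 2.85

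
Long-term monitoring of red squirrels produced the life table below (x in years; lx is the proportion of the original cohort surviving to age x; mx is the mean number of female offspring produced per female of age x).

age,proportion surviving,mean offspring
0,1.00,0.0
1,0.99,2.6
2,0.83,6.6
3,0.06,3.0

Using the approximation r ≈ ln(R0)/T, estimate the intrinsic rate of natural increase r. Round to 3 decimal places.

R0 = Σ lx·mx = 0 + 2.574 + 5.478 + 0.18 = 8.232
Σ x·lx·mx = 14.07; T = 14.07/8.232 = 1.70918…
r ≈ ln(R0)/T = ln(8.232)/1.70918… = 1.23335… → 1.233

1.233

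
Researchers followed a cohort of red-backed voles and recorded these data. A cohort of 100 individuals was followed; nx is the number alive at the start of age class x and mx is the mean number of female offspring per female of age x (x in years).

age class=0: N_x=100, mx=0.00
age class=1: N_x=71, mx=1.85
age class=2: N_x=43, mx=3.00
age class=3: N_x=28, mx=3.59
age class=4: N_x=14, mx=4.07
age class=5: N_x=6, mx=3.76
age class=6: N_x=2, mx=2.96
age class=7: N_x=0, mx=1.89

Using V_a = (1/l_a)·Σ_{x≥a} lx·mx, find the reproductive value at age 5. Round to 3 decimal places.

4.747

lx = nx/n0 = nx/100: 1, 0.71, 0.43, 0.28, 0.14, 0.06, 0.02, 0
lx·mx for x ≥ 5: 0.2256, 0.0592, 0 → sum = 0.2848
V_5 = 0.2848 / l_5 = 0.2848 / 0.06 = 4.746667… → 4.747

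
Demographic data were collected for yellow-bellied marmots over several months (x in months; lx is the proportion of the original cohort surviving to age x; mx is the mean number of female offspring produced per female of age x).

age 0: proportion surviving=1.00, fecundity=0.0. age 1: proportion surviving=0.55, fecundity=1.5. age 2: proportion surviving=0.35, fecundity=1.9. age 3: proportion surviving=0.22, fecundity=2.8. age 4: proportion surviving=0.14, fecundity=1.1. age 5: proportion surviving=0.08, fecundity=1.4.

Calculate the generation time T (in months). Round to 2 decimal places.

lx·mx: 0, 0.825, 0.665, 0.616, 0.154, 0.112 → R0 = 2.372
x·lx·mx: 0, 0.825, 1.33, 1.848, 0.616, 0.56 → Σ = 5.179
T = 5.179 / 2.372 = 2.18339… → 2.18

2.18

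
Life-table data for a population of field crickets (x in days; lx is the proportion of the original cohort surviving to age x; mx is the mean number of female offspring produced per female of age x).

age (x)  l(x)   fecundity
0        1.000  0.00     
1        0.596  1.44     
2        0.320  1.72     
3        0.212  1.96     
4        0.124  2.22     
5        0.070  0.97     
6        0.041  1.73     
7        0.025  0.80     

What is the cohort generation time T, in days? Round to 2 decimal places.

lx·mx: 0, 0.85824, 0.5504, 0.41552, 0.27528, 0.0679, 0.07093, 0.02 → R0 = 2.25827
x·lx·mx: 0, 0.85824, 1.1008, 1.24656, 1.10112, 0.3395, 0.42558, 0.14 → Σ = 5.2118
T = 5.2118 / 2.25827 = 2.307873… → 2.31

2.31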